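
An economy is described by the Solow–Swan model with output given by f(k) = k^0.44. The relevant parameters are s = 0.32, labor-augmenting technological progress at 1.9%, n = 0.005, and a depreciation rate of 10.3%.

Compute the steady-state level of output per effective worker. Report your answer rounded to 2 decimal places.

y* ≈ 2.07

At the steady state, Δk = 0, so s·k^α = (n + g + δ)·k.
Rearranging, k^(1−α) = s / (n + g + δ).
k^0.56 = 0.32 / (0.005 + 0.019 + 0.103) = 0.32 / 0.127 = 2.5197
k* = 2.5197^(1/0.56) ≈ 5.2083
y* = (k*)^α = 5.2083^0.44 ≈ 2.0670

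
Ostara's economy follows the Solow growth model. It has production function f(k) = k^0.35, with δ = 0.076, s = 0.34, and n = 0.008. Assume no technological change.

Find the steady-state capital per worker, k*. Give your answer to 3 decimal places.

Steady state requires s·f(k) = (n + δ)·k, i.e. s·k^α = (n + δ)·k.
Dividing both sides by k: k^(1−α) = s / (n + δ).
k^0.65 = 0.34 / (0.008 + 0.076) = 0.34 / 0.084 = 4.0476
k* = 4.0476^(1/0.65) ≈ 8.5931

k* = 8.593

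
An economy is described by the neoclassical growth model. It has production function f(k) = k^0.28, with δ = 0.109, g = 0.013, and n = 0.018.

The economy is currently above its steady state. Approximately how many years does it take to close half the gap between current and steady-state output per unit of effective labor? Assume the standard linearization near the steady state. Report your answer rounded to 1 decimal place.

Near the steady state the convergence rate is λ = (1 − α)(n + g + δ).
λ = (1 − 0.28) × 0.140 = 0.72 × 0.140 = 0.1008
Half-life = ln 2 / λ = 0.6931 / 0.1008 ≈ 6.88 years

about 6.9 years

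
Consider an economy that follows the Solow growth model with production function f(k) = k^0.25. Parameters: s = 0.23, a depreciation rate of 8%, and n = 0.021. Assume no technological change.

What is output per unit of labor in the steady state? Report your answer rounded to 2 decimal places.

y* ≈ 1.32

At the steady state, Δk = 0, so s·k^α = (n + δ)·k.
Rearranging, k^(1−α) = s / (n + δ).
k^0.75 = 0.23 / (0.021 + 0.080) = 0.23 / 0.101 = 2.2772
k* = 2.2772^(1/0.75) ≈ 2.9960
y* = (k*)^α = 2.9960^0.25 ≈ 1.3156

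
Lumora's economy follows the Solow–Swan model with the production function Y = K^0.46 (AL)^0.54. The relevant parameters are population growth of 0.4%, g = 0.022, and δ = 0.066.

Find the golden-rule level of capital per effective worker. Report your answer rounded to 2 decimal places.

k_gold ≈ 19.70

The golden rule sets f'(k) = n + g + δ, i.e. α·k^(α−1) = n + g + δ.
So k^(1−α) = α / (n + g + δ) = 0.46 / 0.092 = 5.0000.
k_gold = 5.0000^(1/0.54) ≈ 19.6965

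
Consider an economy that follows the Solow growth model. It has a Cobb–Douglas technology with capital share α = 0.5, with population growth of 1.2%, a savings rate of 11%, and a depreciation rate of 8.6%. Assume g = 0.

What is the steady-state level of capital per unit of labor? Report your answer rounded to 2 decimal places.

k* ≈ 1.26

Steady state requires s·f(k) = (n + δ)·k, i.e. s·k^α = (n + δ)·k.
Dividing both sides by k: k^(1−α) = s / (n + δ).
k^0.5 = 0.11 / (0.012 + 0.086) = 0.11 / 0.098 = 1.1224
k* = 1.1224^(1/0.5) ≈ 1.2598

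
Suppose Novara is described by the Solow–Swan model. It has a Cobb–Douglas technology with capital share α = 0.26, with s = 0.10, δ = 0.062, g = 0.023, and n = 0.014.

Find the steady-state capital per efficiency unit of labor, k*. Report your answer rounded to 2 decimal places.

k* = 1.01

At the steady state, Δk = 0, so s·k^α = (n + g + δ)·k.
Dividing both sides by k: k^(1−α) = s / (n + g + δ).
k^0.74 = 0.10 / (0.014 + 0.023 + 0.062) = 0.10 / 0.099 = 1.0101
k* = 1.0101^(1/0.74) ≈ 1.0137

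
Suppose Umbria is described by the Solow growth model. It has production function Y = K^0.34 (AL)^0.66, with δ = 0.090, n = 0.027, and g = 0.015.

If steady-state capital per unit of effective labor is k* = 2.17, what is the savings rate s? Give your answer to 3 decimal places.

s ≈ 0.220

At the steady state, Δk = 0, so s·k^α = (n + g + δ)·k.
So s / (n + g + δ) = (k*)^(1−α) = 2.17^0.66 = 1.6675.
Therefore s = 1.6675 × (n + g + δ) = 1.6675 × 0.132 = 0.2201.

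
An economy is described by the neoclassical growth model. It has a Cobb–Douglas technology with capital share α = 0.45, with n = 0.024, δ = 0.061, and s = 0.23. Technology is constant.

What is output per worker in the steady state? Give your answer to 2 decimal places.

y* = 2.26

In steady state, investment equals break-even investment: s·k^α = (n + δ)·k.
Dividing both sides by k: k^(1−α) = s / (n + δ).
k^0.55 = 0.23 / (0.024 + 0.061) = 0.23 / 0.085 = 2.7059
k* = 2.7059^(1/0.55) ≈ 6.1097
y* = (k*)^α = 6.1097^0.45 ≈ 2.2579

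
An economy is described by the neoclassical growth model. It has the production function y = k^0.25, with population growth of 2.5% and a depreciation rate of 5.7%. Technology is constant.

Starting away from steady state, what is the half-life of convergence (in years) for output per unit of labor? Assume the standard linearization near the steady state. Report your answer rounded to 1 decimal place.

about 11.3 years

Near the steady state the convergence rate is λ = (1 − α)(n + δ).
λ = (1 − 0.25) × 0.082 = 0.75 × 0.082 = 0.0615
Half-life = ln 2 / λ = 0.6931 / 0.0615 ≈ 11.27 years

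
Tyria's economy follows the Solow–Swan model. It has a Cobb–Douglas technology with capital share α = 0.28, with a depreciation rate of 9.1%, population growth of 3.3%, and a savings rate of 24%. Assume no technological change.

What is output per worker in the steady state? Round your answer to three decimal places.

y* ≈ 1.293

At the steady state, Δk = 0, so s·k^α = (n + δ)·k.
Rearranging, k^(1−α) = s / (n + δ).
k^0.72 = 0.24 / (0.033 + 0.091) = 0.24 / 0.124 = 1.9355
k* = 1.9355^(1/0.72) ≈ 2.5022
y* = (k*)^α = 2.5022^0.28 ≈ 1.2928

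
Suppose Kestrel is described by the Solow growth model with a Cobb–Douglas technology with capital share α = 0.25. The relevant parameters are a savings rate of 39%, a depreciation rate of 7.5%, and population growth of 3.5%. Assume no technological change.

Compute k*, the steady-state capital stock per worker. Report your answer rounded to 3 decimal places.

In steady state, investment equals break-even investment: s·k^α = (n + δ)·k.
Rearranging, k^(1−α) = s / (n + δ).
k^0.75 = 0.39 / (0.035 + 0.075) = 0.39 / 0.110 = 3.5455
k* = 3.5455^(1/0.75) ≈ 5.4063

k* ≈ 5.406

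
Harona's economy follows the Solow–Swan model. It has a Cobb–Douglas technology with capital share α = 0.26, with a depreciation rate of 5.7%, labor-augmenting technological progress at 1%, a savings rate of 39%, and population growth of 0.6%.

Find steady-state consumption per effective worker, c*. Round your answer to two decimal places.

At the steady state, Δk = 0, so s·k^α = (n + g + δ)·k.
Dividing both sides by k: k^(1−α) = s / (n + g + δ).
k^0.74 = 0.39 / (0.006 + 0.010 + 0.057) = 0.39 / 0.073 = 5.3425
k* = 5.3425^(1/0.74) ≈ 9.6258
y* = (k*)^α = 9.6258^0.26 ≈ 1.8017
c* = (1 − s)·y* = (1 − 0.39) × 1.8017 ≈ 1.0990

c* = 1.10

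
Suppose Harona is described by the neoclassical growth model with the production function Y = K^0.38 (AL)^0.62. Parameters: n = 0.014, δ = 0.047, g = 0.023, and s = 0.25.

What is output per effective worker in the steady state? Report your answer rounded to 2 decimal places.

y* ≈ 1.95

In steady state, investment equals break-even investment: s·k^α = (n + g + δ)·k.
Rearranging, k^(1−α) = s / (n + g + δ).
k^0.62 = 0.25 / (0.014 + 0.023 + 0.047) = 0.25 / 0.084 = 2.9762
k* = 2.9762^(1/0.62) ≈ 5.8073
y* = (k*)^α = 5.8073^0.38 ≈ 1.9512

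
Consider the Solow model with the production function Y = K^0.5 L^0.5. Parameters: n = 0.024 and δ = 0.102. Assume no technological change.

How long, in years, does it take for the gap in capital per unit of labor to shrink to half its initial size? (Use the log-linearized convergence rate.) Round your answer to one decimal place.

half-life ≈ 11.0 years

Near the steady state the convergence rate is λ = (1 − α)(n + δ).
λ = (1 − 0.5) × 0.126 = 0.5 × 0.126 = 0.0630
Half-life = ln 2 / λ = 0.6931 / 0.0630 ≈ 11.00 years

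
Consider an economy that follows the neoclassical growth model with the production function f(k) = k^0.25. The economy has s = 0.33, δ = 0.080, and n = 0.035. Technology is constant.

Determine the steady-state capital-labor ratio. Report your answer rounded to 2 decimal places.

Steady state requires s·f(k) = (n + δ)·k, i.e. s·k^α = (n + δ)·k.
Rearranging, k^(1−α) = s / (n + δ).
k^0.75 = 0.33 / (0.035 + 0.080) = 0.33 / 0.115 = 2.8696
k* = 2.8696^(1/0.75) ≈ 4.0778

k* ≈ 4.08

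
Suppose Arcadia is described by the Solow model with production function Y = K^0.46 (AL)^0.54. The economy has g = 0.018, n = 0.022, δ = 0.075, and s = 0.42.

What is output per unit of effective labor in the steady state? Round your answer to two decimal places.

y* ≈ 3.01

Steady state requires s·f(k) = (n + g + δ)·k, i.e. s·k^α = (n + g + δ)·k.
Rearranging, k^(1−α) = s / (n + g + δ).
k^0.54 = 0.42 / (0.022 + 0.018 + 0.075) = 0.42 / 0.115 = 3.6522
k* = 3.6522^(1/0.54) ≈ 11.0095
y* = (k*)^α = 11.0095^0.46 ≈ 3.0145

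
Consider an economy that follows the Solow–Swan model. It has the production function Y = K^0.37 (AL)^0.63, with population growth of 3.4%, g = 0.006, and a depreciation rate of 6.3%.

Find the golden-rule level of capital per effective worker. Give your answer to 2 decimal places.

k_gold ≈ 7.61

The golden rule sets f'(k) = n + g + δ, i.e. α·k^(α−1) = n + g + δ.
So k^(1−α) = α / (n + g + δ) = 0.37 / 0.103 = 3.5922.
k_gold = 3.5922^(1/0.63) ≈ 7.6125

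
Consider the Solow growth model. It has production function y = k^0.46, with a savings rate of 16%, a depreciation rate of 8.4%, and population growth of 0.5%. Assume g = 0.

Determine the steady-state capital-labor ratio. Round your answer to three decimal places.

In steady state, investment equals break-even investment: s·k^α = (n + δ)·k.
Dividing both sides by k: k^(1−α) = s / (n + δ).
k^0.54 = 0.16 / (0.005 + 0.084) = 0.16 / 0.089 = 1.7978
k* = 1.7978^(1/0.54) ≈ 2.9631

k* = 2.963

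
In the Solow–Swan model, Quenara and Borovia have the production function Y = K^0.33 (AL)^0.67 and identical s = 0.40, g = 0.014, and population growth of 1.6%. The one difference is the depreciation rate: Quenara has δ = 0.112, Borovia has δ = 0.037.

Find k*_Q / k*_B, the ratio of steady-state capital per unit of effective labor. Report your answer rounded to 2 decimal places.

k*_Q / k*_B ≈ 0.33

Steady-state k* = [s/(n + g + δ)]^(1/(1−α)), so the ratio is [ (s_Q/(n + g + δ)_Q) / (s_B/(n + g + δ)_B) ]^1.4925.
s_Q/(n + g + δ)_Q = 0.40/0.142 = 2.8169; s_B/(n + g + δ)_B = 0.40/0.067 = 5.9701.
Ratio = (2.8169/5.9701)^1.4925 = 0.4718^1.4925 ≈ 0.3259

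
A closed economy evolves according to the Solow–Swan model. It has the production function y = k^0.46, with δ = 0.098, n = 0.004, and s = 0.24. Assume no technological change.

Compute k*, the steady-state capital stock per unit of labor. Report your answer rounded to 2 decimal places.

Steady state requires s·f(k) = (n + δ)·k, i.e. s·k^α = (n + δ)·k.
Dividing both sides by k: k^(1−α) = s / (n + δ).
k^0.54 = 0.24 / (0.004 + 0.098) = 0.24 / 0.102 = 2.3529
k* = 2.3529^(1/0.54) ≈ 4.8770

k* ≈ 4.88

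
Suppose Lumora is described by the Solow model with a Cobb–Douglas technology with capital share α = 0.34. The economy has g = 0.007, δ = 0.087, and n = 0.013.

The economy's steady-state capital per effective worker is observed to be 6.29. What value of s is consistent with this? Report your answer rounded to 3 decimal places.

In steady state, investment equals break-even investment: s·k^α = (n + g + δ)·k.
So s / (n + g + δ) = (k*)^(1−α) = 6.29^0.66 = 3.3660.
Therefore s = 3.3660 × (n + g + δ) = 3.3660 × 0.107 = 0.3602.

s ≈ 0.360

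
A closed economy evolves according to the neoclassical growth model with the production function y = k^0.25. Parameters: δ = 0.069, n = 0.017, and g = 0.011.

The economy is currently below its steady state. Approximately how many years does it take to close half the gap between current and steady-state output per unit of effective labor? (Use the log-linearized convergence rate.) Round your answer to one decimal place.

t_½ ≈ 9.5 years

Near the steady state the convergence rate is λ = (1 − α)(n + g + δ).
λ = (1 − 0.25) × 0.097 = 0.75 × 0.097 = 0.07275
Half-life = ln 2 / λ = 0.6931 / 0.07275 ≈ 9.53 years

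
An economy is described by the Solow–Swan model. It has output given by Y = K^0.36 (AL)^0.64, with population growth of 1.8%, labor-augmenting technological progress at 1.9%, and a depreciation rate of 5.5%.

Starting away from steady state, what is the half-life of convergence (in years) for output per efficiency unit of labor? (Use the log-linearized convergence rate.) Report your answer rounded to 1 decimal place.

t_½ ≈ 11.8 years

Near the steady state the convergence rate is λ = (1 − α)(n + g + δ).
λ = (1 − 0.36) × 0.092 = 0.64 × 0.092 = 0.05888
Half-life = ln 2 / λ = 0.6931 / 0.05888 ≈ 11.77 years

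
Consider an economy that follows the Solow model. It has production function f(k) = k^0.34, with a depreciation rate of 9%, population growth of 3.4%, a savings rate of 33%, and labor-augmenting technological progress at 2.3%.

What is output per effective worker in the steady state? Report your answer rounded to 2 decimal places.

y* ≈ 1.52

At the steady state, Δk = 0, so s·k^α = (n + g + δ)·k.
Dividing both sides by k: k^(1−α) = s / (n + g + δ).
k^0.66 = 0.33 / (0.034 + 0.023 + 0.090) = 0.33 / 0.147 = 2.2449
k* = 2.2449^(1/0.66) ≈ 3.4050
y* = (k*)^α = 3.4050^0.34 ≈ 1.5168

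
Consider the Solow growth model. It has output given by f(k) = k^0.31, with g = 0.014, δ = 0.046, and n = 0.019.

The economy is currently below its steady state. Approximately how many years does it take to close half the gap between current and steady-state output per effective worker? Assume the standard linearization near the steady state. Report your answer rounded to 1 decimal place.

Near the steady state the convergence rate is λ = (1 − α)(n + g + δ).
λ = (1 − 0.31) × 0.079 = 0.69 × 0.079 = 0.05451
Half-life = ln 2 / λ = 0.6931 / 0.05451 ≈ 12.72 years

about 12.7 years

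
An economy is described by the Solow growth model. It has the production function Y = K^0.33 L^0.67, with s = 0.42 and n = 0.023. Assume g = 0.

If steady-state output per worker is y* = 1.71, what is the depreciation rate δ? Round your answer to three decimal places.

δ ≈ 0.118

At the steady state, Δk = 0, so s·k^α = (n + δ)·k.
Since y* = [s/(n + δ)]^(α/(1−α)), we have s/(n + δ) = (y*)^((1−α)/α) = 1.71^2.0303 = 2.9720.
Therefore n + δ = s / 2.9720 = 0.42 / 2.9720 = 0.1413, so δ = 0.1413 − 0.023 = 0.1183.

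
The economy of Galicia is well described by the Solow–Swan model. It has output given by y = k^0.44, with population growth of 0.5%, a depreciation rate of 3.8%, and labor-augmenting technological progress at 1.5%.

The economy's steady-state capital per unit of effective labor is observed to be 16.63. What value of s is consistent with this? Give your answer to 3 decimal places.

In steady state, investment equals break-even investment: s·k^α = (n + g + δ)·k.
So s / (n + g + δ) = (k*)^(1−α) = 16.63^0.56 = 4.8272.
Therefore s = 4.8272 × (n + g + δ) = 4.8272 × 0.058 = 0.2800.

s ≈ 0.280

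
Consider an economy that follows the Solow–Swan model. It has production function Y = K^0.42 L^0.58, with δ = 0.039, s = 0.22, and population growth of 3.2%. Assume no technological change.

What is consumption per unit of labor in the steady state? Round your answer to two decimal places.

c* = 1.77

In steady state, investment equals break-even investment: s·k^α = (n + δ)·k.
Rearranging, k^(1−α) = s / (n + δ).
k^0.58 = 0.22 / (0.032 + 0.039) = 0.22 / 0.071 = 3.0986
k* = 3.0986^(1/0.58) ≈ 7.0281
y* = (k*)^α = 7.0281^0.42 ≈ 2.2682
c* = (1 − s)·y* = (1 − 0.22) × 2.2682 ≈ 1.7692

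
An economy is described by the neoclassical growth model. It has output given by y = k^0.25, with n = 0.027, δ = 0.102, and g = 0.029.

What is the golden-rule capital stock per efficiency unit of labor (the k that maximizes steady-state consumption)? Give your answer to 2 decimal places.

k_gold ≈ 1.84

The golden rule sets f'(k) = n + g + δ, i.e. α·k^(α−1) = n + g + δ.
So k^(1−α) = α / (n + g + δ) = 0.25 / 0.158 = 1.5823.
k_gold = 1.5823^(1/0.75) ≈ 1.8438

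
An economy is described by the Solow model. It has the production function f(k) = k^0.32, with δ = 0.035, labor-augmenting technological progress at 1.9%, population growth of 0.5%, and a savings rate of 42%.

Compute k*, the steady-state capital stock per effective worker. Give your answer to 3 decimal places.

Steady state requires s·f(k) = (n + g + δ)·k, i.e. s·k^α = (n + g + δ)·k.
Dividing both sides by k: k^(1−α) = s / (n + g + δ).
k^0.68 = 0.42 / (0.005 + 0.019 + 0.035) = 0.42 / 0.059 = 7.1186
k* = 7.1186^(1/0.68) ≈ 17.9276

k* = 17.928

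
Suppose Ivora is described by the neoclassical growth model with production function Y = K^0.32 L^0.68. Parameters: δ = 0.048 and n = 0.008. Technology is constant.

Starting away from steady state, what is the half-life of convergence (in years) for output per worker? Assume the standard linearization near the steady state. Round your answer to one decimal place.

t_½ ≈ 18.2 years

Near the steady state the convergence rate is λ = (1 − α)(n + δ).
λ = (1 − 0.32) × 0.056 = 0.68 × 0.056 = 0.03808
Half-life = ln 2 / λ = 0.6931 / 0.03808 ≈ 18.20 years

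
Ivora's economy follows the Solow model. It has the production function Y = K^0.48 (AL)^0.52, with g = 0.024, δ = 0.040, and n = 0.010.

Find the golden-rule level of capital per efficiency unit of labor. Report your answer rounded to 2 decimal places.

k_gold ≈ 36.44

The golden rule sets f'(k) = n + g + δ, i.e. α·k^(α−1) = n + g + δ.
So k^(1−α) = α / (n + g + δ) = 0.48 / 0.074 = 6.4865.
k_gold = 6.4865^(1/0.52) ≈ 36.4383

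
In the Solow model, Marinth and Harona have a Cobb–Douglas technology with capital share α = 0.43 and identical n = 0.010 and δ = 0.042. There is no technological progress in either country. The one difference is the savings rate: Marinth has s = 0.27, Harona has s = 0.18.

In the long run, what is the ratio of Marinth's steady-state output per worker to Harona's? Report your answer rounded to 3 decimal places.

ratio ≈ 1.358

Steady-state y* = [s/(n + δ)]^(α/(1−α)), so the ratio is [ (s_M/(n + δ)_M) / (s_H/(n + δ)_H) ]^0.7544.
s_M/(n + δ)_M = 0.27/0.052 = 5.1923; s_H/(n + δ)_H = 0.18/0.052 = 3.4615.
Ratio = (5.1923/3.4615)^0.7544 = 1.5000^0.7544 ≈ 1.3578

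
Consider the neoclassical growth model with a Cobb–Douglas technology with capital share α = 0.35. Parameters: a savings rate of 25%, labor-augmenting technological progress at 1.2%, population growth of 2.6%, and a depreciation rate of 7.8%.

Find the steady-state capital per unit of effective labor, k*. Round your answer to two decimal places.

k* = 3.26

Steady state requires s·f(k) = (n + g + δ)·k, i.e. s·k^α = (n + g + δ)·k.
Dividing both sides by k: k^(1−α) = s / (n + g + δ).
k^0.65 = 0.25 / (0.026 + 0.012 + 0.078) = 0.25 / 0.116 = 2.1552
k* = 2.1552^(1/0.65) ≈ 3.2588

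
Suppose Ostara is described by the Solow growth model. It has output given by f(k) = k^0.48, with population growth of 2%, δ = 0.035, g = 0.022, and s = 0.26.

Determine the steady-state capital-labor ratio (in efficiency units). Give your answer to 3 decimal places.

k* = 10.383

At the steady state, Δk = 0, so s·k^α = (n + g + δ)·k.
Dividing both sides by k: k^(1−α) = s / (n + g + δ).
k^0.52 = 0.26 / (0.020 + 0.022 + 0.035) = 0.26 / 0.077 = 3.3766
k* = 3.3766^(1/0.52) ≈ 10.3826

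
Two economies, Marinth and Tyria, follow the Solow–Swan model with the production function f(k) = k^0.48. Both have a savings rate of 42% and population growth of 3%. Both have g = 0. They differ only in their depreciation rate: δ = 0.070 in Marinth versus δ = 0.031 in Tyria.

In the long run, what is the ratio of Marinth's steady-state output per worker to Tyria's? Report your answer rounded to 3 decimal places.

y*_M / y*_T ≈ 0.634

Steady-state y* = [s/(n + δ)]^(α/(1−α)), so the ratio is [ (s_M/(n + δ)_M) / (s_T/(n + δ)_T) ]^0.9231.
s_M/(n + δ)_M = 0.42/0.100 = 4.2000; s_T/(n + δ)_T = 0.42/0.061 = 6.8852.
Ratio = (4.2000/6.8852)^0.9231 = 0.6100^0.9231 ≈ 0.6336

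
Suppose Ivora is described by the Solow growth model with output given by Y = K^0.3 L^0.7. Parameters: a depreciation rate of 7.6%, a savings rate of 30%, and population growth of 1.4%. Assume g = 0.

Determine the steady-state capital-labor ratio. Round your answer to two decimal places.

Steady state requires s·f(k) = (n + δ)·k, i.e. s·k^α = (n + δ)·k.
Rearranging, k^(1−α) = s / (n + δ).
k^0.7 = 0.30 / (0.014 + 0.076) = 0.30 / 0.090 = 3.3333
k* = 3.3333^(1/0.7) ≈ 5.5842

k* = 5.58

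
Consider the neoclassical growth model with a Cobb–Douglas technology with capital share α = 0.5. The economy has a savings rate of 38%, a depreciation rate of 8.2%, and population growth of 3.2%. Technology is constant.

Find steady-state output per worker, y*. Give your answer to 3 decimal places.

Steady state requires s·f(k) = (n + δ)·k, i.e. s·k^α = (n + δ)·k.
Rearranging, k^(1−α) = s / (n + δ).
k^0.5 = 0.38 / (0.032 + 0.082) = 0.38 / 0.114 = 3.3333
k* = 3.3333^(1/0.5) ≈ 11.1109
y* = (k*)^α = 11.1109^0.5 ≈ 3.3333

y* ≈ 3.333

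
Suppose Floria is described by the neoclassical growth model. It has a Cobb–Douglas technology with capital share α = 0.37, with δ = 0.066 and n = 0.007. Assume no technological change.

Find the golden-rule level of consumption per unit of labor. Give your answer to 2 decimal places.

At the golden rule, f'(k) = n + δ, so α·k^(α−1) = n + δ and k_gold = (α/(n + δ))^(1/(1−α)).
k_gold = (0.37/0.073)^(1/0.63) = 5.0685^1.5873 ≈ 13.1479
c_gold = f(k_gold) − (n + δ)·k_gold = 2.5940 − 0.073×13.1479 ≈ 1.6342

c_gold ≈ 1.63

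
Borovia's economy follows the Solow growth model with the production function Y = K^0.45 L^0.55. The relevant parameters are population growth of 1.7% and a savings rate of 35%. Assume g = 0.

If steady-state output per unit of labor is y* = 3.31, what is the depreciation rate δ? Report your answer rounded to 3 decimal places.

Steady state requires s·f(k) = (n + δ)·k, i.e. s·k^α = (n + δ)·k.
Since y* = [s/(n + δ)]^(α/(1−α)), we have s/(n + δ) = (y*)^((1−α)/α) = 3.31^1.2222 = 4.3185.
Therefore n + δ = s / 4.3185 = 0.35 / 4.3185 = 0.0810, so δ = 0.0810 − 0.017 = 0.0640.

δ ≈ 0.064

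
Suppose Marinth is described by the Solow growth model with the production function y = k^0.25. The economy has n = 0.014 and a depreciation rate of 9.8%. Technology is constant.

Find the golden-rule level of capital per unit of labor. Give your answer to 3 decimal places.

k_gold ≈ 2.917

The golden rule sets f'(k) = n + δ, i.e. α·k^(α−1) = n + δ.
So k^(1−α) = α / (n + δ) = 0.25 / 0.112 = 2.2321.
k_gold = 2.2321^(1/0.75) ≈ 2.9171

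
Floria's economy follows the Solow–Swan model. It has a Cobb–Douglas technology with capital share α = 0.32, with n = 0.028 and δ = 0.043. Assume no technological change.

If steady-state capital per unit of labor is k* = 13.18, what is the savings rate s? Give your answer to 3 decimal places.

s ≈ 0.410

In steady state, investment equals break-even investment: s·k^α = (n + δ)·k.
So s / (n + δ) = (k*)^(1−α) = 13.18^0.68 = 5.7749.
Therefore s = 5.7749 × (n + δ) = 5.7749 × 0.071 = 0.4100.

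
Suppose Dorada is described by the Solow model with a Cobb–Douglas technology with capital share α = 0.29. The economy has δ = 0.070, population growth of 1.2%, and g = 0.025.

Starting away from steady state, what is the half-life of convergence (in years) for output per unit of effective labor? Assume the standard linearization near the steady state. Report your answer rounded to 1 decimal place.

t_½ ≈ 9.1 years

Near the steady state the convergence rate is λ = (1 − α)(n + g + δ).
λ = (1 − 0.29) × 0.107 = 0.71 × 0.107 = 0.07597
Half-life = ln 2 / λ = 0.6931 / 0.07597 ≈ 9.12 years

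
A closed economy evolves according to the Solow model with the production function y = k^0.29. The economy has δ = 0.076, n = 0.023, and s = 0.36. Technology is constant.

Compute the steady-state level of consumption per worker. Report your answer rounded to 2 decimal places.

At the steady state, Δk = 0, so s·k^α = (n + δ)·k.
Rearranging, k^(1−α) = s / (n + δ).
k^0.71 = 0.36 / (0.023 + 0.076) = 0.36 / 0.099 = 3.6364
k* = 3.6364^(1/0.71) ≈ 6.1614
y* = (k*)^α = 6.1614^0.29 ≈ 1.6944
c* = (1 − s)·y* = (1 − 0.36) × 1.6944 ≈ 1.0844

c* = 1.08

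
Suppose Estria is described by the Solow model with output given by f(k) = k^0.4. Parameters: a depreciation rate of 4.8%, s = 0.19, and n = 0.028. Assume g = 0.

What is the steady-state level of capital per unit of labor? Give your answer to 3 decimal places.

In steady state, investment equals break-even investment: s·k^α = (n + δ)·k.
Rearranging, k^(1−α) = s / (n + δ).
k^0.6 = 0.19 / (0.028 + 0.048) = 0.19 / 0.076 = 2.5000
k* = 2.5000^(1/0.6) ≈ 4.6050

k* ≈ 4.605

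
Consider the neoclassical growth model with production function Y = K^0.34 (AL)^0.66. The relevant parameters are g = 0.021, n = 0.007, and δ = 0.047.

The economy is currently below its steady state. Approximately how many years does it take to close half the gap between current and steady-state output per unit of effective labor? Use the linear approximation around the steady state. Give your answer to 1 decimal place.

Near the steady state the convergence rate is λ = (1 − α)(n + g + δ).
λ = (1 − 0.34) × 0.075 = 0.66 × 0.075 = 0.0495
Half-life = ln 2 / λ = 0.6931 / 0.0495 ≈ 14.00 years

t_½ ≈ 14.0 years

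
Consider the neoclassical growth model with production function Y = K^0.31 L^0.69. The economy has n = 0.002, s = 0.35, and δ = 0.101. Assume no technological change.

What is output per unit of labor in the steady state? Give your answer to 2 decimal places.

y* = 1.73

In steady state, investment equals break-even investment: s·k^α = (n + δ)·k.
Rearranging, k^(1−α) = s / (n + δ).
k^0.69 = 0.35 / (0.002 + 0.101) = 0.35 / 0.103 = 3.3981
k* = 3.3981^(1/0.69) ≈ 5.8872
y* = (k*)^α = 5.8872^0.31 ≈ 1.7325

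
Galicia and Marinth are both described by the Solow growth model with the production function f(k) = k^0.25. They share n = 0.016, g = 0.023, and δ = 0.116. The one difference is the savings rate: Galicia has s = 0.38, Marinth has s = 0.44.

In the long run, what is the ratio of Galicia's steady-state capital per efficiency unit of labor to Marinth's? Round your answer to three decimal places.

ratio ≈ 0.822

Steady-state k* = [s/(n + g + δ)]^(1/(1−α)), so the ratio is [ (s_G/(n + g + δ)_G) / (s_M/(n + g + δ)_M) ]^1.3333.
s_G/(n + g + δ)_G = 0.38/0.155 = 2.4516; s_M/(n + g + δ)_M = 0.44/0.155 = 2.8387.
Ratio = (2.4516/2.8387)^1.3333 = 0.8636^1.3333 ≈ 0.8224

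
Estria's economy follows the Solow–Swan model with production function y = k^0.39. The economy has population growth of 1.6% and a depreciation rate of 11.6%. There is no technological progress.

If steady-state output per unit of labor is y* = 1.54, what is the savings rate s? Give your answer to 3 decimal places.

s ≈ 0.259

In steady state, investment equals break-even investment: s·k^α = (n + δ)·k.
Since y* = [s/(n + δ)]^(α/(1−α)), we have s/(n + δ) = (y*)^((1−α)/α) = 1.54^1.5641 = 1.9647.
Therefore s = 1.9647 × (n + δ) = 1.9647 × 0.132 = 0.2593.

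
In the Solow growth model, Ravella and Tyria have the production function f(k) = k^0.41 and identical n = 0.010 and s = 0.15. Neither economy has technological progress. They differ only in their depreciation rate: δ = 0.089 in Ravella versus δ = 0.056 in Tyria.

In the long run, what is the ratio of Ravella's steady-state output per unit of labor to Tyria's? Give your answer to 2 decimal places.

Steady-state y* = [s/(n + δ)]^(α/(1−α)), so the ratio is [ (s_R/(n + δ)_R) / (s_T/(n + δ)_T) ]^0.6949.
s_R/(n + δ)_R = 0.15/0.099 = 1.5152; s_T/(n + δ)_T = 0.15/0.066 = 2.2727.
Ratio = (1.5152/2.2727)^0.6949 = 0.6667^0.6949 ≈ 0.7545

y*_R / y*_T ≈ 0.75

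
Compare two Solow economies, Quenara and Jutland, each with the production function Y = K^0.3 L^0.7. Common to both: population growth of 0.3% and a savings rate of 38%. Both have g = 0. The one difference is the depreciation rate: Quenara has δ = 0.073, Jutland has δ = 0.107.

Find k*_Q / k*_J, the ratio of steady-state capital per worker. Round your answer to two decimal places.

Steady-state k* = [s/(n + δ)]^(1/(1−α)), so the ratio is [ (s_Q/(n + δ)_Q) / (s_J/(n + δ)_J) ]^1.4286.
s_Q/(n + δ)_Q = 0.38/0.076 = 5.0000; s_J/(n + δ)_J = 0.38/0.110 = 3.4545.
Ratio = (5.0000/3.4545)^1.4286 = 1.4474^1.4286 ≈ 1.6960

ratio ≈ 1.70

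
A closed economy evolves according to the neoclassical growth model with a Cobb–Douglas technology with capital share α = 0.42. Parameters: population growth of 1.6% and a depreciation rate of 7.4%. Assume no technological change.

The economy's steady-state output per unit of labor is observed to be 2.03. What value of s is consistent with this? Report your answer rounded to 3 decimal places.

s ≈ 0.239

Steady state requires s·f(k) = (n + δ)·k, i.e. s·k^α = (n + δ)·k.
Since y* = [s/(n + δ)]^(α/(1−α)), we have s/(n + δ) = (y*)^((1−α)/α) = 2.03^1.381 = 2.6586.
Therefore s = 2.6586 × (n + δ) = 2.6586 × 0.090 = 0.2393.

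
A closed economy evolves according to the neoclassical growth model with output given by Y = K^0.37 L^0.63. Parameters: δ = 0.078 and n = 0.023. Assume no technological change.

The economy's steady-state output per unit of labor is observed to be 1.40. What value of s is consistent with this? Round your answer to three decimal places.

Steady state requires s·f(k) = (n + δ)·k, i.e. s·k^α = (n + δ)·k.
Since y* = [s/(n + δ)]^(α/(1−α)), we have s/(n + δ) = (y*)^((1−α)/α) = 1.40^1.7027 = 1.7734.
Therefore s = 1.7734 × (n + δ) = 1.7734 × 0.101 = 0.1791.

s ≈ 0.179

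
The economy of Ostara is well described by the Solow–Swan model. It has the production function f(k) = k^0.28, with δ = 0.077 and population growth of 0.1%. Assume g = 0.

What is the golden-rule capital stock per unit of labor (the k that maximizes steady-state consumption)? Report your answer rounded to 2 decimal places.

k_gold ≈ 5.90

The golden rule sets f'(k) = n + δ, i.e. α·k^(α−1) = n + δ.
So k^(1−α) = α / (n + δ) = 0.28 / 0.078 = 3.5897.
k_gold = 3.5897^(1/0.72) ≈ 5.9008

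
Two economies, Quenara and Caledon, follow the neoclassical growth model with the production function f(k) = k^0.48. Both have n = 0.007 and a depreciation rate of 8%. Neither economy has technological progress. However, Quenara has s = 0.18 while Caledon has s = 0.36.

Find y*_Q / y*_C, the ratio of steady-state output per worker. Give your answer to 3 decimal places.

ratio ≈ 0.527

Steady-state y* = [s/(n + δ)]^(α/(1−α)), so the ratio is [ (s_Q/(n + δ)_Q) / (s_C/(n + δ)_C) ]^0.9231.
s_Q/(n + δ)_Q = 0.18/0.087 = 2.0690; s_C/(n + δ)_C = 0.36/0.087 = 4.1379.
Ratio = (2.0690/4.1379)^0.9231 = 0.5000^0.9231 ≈ 0.5274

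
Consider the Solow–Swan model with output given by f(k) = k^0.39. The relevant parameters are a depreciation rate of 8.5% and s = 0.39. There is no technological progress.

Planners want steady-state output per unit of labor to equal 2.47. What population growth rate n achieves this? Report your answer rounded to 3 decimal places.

Steady state requires s·f(k) = (n + δ)·k, i.e. s·k^α = (n + δ)·k.
Since y* = [s/(n + δ)]^(α/(1−α)), we have s/(n + δ) = (y*)^((1−α)/α) = 2.47^1.5641 = 4.1136.
Therefore n + δ = s / 4.1136 = 0.39 / 4.1136 = 0.0948, so n = 0.0948 − 0.085 = 0.0098.

n ≈ 0.010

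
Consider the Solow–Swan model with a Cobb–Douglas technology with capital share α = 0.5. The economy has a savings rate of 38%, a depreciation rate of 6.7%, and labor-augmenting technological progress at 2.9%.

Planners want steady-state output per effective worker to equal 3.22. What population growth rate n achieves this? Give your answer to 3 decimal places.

n ≈ 0.022

At the steady state, Δk = 0, so s·k^α = (n + g + δ)·k.
Since y* = [s/(n + g + δ)]^(α/(1−α)), we have s/(n + g + δ) = (y*)^((1−α)/α) = 3.22^1 = 3.2200.
Therefore n + g + δ = s / 3.2200 = 0.38 / 3.2200 = 0.1180, so n = 0.1180 − 0.096 = 0.0220.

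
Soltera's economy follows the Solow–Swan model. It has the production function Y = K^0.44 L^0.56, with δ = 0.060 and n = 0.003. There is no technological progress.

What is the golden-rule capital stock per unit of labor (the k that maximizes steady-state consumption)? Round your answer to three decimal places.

k_gold ≈ 32.162

The golden rule sets f'(k) = n + δ, i.e. α·k^(α−1) = n + δ.
So k^(1−α) = α / (n + δ) = 0.44 / 0.063 = 6.9841.
k_gold = 6.9841^(1/0.56) ≈ 32.1618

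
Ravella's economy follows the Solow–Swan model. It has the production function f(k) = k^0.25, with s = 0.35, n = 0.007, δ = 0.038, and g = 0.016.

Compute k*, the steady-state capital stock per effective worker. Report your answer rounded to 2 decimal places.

k* ≈ 10.27

In steady state, investment equals break-even investment: s·k^α = (n + g + δ)·k.
Dividing both sides by k: k^(1−α) = s / (n + g + δ).
k^0.75 = 0.35 / (0.007 + 0.016 + 0.038) = 0.35 / 0.061 = 5.7377
k* = 5.7377^(1/0.75) ≈ 10.2719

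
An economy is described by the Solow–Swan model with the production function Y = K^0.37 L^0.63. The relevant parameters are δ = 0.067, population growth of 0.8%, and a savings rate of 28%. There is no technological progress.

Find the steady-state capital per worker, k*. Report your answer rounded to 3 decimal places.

k* ≈ 8.093

Steady state requires s·f(k) = (n + δ)·k, i.e. s·k^α = (n + δ)·k.
Rearranging, k^(1−α) = s / (n + δ).
k^0.63 = 0.28 / (0.008 + 0.067) = 0.28 / 0.075 = 3.7333
k* = 3.7333^(1/0.63) ≈ 8.0925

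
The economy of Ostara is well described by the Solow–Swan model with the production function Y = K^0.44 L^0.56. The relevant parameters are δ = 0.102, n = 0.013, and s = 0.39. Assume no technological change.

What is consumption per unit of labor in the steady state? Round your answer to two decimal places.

c* ≈ 1.59

In steady state, investment equals break-even investment: s·k^α = (n + δ)·k.
Rearranging, k^(1−α) = s / (n + δ).
k^0.56 = 0.39 / (0.013 + 0.102) = 0.39 / 0.115 = 3.3913
k* = 3.3913^(1/0.56) ≈ 8.8528
y* = (k*)^α = 8.8528^0.44 ≈ 2.6105
c* = (1 − s)·y* = (1 − 0.39) × 2.6105 ≈ 1.5924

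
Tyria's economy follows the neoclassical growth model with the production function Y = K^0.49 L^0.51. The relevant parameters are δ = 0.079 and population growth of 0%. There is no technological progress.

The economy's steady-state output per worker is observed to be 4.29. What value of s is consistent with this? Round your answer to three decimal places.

At the steady state, Δk = 0, so s·k^α = (n + δ)·k.
Since y* = [s/(n + δ)]^(α/(1−α)), we have s/(n + δ) = (y*)^((1−α)/α) = 4.29^1.0408 = 4.5526.
Therefore s = 4.5526 × (n + δ) = 4.5526 × 0.079 = 0.3597.

s ≈ 0.360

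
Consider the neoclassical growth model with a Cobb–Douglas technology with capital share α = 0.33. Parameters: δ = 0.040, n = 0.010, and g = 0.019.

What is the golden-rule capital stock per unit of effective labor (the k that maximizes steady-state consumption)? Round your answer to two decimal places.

The golden rule sets f'(k) = n + g + δ, i.e. α·k^(α−1) = n + g + δ.
So k^(1−α) = α / (n + g + δ) = 0.33 / 0.069 = 4.7826.
k_gold = 4.7826^(1/0.67) ≈ 10.3377

k_gold ≈ 10.34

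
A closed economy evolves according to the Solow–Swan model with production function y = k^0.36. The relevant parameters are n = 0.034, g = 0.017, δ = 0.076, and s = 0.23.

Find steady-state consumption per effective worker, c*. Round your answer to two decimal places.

At the steady state, Δk = 0, so s·k^α = (n + g + δ)·k.
Dividing both sides by k: k^(1−α) = s / (n + g + δ).
k^0.64 = 0.23 / (0.034 + 0.017 + 0.076) = 0.23 / 0.127 = 1.8110
k* = 1.8110^(1/0.64) ≈ 2.5293
y* = (k*)^α = 2.5293^0.36 ≈ 1.3966
c* = (1 − s)·y* = (1 − 0.23) × 1.3966 ≈ 1.0754

c* ≈ 1.08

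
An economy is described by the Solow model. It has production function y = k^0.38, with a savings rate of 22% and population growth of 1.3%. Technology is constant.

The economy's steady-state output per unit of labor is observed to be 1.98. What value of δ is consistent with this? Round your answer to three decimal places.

Steady state requires s·f(k) = (n + δ)·k, i.e. s·k^α = (n + δ)·k.
Since y* = [s/(n + δ)]^(α/(1−α)), we have s/(n + δ) = (y*)^((1−α)/α) = 1.98^1.6316 = 3.0482.
Therefore n + δ = s / 3.0482 = 0.22 / 3.0482 = 0.0722, so δ = 0.0722 − 0.013 = 0.0592.

δ ≈ 0.059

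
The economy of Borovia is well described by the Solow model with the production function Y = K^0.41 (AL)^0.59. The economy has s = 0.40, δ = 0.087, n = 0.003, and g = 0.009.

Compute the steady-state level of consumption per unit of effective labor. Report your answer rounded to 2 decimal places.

c* ≈ 1.58

At the steady state, Δk = 0, so s·k^α = (n + g + δ)·k.
Dividing both sides by k: k^(1−α) = s / (n + g + δ).
k^0.59 = 0.40 / (0.003 + 0.009 + 0.087) = 0.40 / 0.099 = 4.0404
k* = 4.0404^(1/0.59) ≈ 10.6620
y* = (k*)^α = 10.6620^0.41 ≈ 2.6388
c* = (1 − s)·y* = (1 − 0.40) × 2.6388 ≈ 1.5833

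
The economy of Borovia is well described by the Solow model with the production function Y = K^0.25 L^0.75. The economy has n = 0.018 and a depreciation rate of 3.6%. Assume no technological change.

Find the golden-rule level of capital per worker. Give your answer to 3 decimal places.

The golden rule sets f'(k) = n + δ, i.e. α·k^(α−1) = n + δ.
So k^(1−α) = α / (n + δ) = 0.25 / 0.054 = 4.6296.
k_gold = 4.6296^(1/0.75) ≈ 7.7160

k_gold ≈ 7.716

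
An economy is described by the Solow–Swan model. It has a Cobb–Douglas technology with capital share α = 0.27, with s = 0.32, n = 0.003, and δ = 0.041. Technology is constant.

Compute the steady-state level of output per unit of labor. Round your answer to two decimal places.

y* ≈ 2.08

In steady state, investment equals break-even investment: s·k^α = (n + δ)·k.
Rearranging, k^(1−α) = s / (n + δ).
k^0.73 = 0.32 / (0.003 + 0.041) = 0.32 / 0.044 = 7.2727
k* = 7.2727^(1/0.73) ≈ 15.1497
y* = (k*)^α = 15.1497^0.27 ≈ 2.0831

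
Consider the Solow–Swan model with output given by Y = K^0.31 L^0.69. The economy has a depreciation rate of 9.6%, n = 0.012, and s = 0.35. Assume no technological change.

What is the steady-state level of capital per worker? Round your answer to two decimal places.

k* = 5.50

In steady state, investment equals break-even investment: s·k^α = (n + δ)·k.
Dividing both sides by k: k^(1−α) = s / (n + δ).
k^0.69 = 0.35 / (0.012 + 0.096) = 0.35 / 0.108 = 3.2407
k* = 3.2407^(1/0.69) ≈ 5.4961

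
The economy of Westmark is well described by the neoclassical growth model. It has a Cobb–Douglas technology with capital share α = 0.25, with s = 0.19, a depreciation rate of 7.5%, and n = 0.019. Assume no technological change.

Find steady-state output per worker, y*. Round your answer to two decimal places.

y* ≈ 1.26

At the steady state, Δk = 0, so s·k^α = (n + δ)·k.
Dividing both sides by k: k^(1−α) = s / (n + δ).
k^0.75 = 0.19 / (0.019 + 0.075) = 0.19 / 0.094 = 2.0213
k* = 2.0213^(1/0.75) ≈ 2.5557
y* = (k*)^α = 2.5557^0.25 ≈ 1.2644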